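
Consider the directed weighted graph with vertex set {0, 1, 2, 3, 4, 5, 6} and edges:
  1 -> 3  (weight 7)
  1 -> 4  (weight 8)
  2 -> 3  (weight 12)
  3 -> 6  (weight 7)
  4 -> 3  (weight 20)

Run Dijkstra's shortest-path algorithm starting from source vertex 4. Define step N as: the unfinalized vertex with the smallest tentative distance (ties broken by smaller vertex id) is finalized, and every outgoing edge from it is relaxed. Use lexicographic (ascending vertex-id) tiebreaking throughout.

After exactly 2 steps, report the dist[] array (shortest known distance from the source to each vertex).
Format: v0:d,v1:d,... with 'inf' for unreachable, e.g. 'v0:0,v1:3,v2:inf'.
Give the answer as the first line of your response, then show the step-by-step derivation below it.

v0:inf,v1:inf,v2:inf,v3:20,v4:0,v5:inf,v6:27

step 1: dist = v0:inf,v1:inf,v2:inf,v3:20,v4:0,v5:inf,v6:inf
step 2: dist = v0:inf,v1:inf,v2:inf,v3:20,v4:0,v5:inf,v6:27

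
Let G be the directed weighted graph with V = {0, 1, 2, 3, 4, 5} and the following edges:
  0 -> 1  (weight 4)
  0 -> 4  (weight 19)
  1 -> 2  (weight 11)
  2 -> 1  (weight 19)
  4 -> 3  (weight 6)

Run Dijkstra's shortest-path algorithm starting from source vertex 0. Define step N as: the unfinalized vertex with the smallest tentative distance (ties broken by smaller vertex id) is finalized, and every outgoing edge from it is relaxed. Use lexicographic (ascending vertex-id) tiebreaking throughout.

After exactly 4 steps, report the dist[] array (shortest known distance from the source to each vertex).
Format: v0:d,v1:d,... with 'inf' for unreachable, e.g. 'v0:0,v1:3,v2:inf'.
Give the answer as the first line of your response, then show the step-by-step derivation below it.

v0:0,v1:4,v2:15,v3:25,v4:19,v5:inf

step 1: dist = v0:0,v1:4,v2:inf,v3:inf,v4:19,v5:inf
step 2: dist = v0:0,v1:4,v2:15,v3:inf,v4:19,v5:inf
step 3: dist = v0:0,v1:4,v2:15,v3:inf,v4:19,v5:inf
step 4: dist = v0:0,v1:4,v2:15,v3:25,v4:19,v5:inf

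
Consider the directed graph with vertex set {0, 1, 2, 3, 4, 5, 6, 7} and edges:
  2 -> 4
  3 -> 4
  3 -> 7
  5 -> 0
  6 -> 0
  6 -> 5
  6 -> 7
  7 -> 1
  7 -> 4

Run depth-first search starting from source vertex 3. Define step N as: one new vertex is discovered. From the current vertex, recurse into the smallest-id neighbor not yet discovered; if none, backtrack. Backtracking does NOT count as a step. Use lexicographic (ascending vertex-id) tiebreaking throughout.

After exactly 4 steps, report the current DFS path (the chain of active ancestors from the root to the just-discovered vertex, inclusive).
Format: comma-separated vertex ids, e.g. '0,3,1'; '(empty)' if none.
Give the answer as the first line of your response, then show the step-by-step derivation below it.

3,7,1

step 1: discover 3; path=3; order=3
step 2: discover 4; path=3>4; order=3,4
step 3: discover 7; path=3>7; order=3,4,7
step 4: discover 1; path=3>7>1; order=3,4,7,1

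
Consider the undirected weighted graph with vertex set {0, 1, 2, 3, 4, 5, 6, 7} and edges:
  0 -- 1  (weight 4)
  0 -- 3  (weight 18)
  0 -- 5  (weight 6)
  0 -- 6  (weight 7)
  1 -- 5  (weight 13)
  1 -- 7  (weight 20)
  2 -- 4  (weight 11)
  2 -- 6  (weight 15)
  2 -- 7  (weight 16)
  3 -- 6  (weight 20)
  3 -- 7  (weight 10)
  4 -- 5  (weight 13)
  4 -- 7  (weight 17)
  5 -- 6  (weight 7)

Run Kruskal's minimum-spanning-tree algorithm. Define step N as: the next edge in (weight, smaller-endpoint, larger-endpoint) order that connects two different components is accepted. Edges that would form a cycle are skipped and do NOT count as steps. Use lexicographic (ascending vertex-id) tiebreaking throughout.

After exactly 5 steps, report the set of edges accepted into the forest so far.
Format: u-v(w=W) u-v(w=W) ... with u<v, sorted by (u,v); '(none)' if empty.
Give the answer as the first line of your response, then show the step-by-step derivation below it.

0-1(w=4) 0-5(w=6) 0-6(w=7) 2-4(w=11) 3-7(w=10)

step 1: add edge 0-1 (w=4); MST = {0-1(w=4)}
step 2: add edge 0-5 (w=6); MST = {0-1(w=4) 0-5(w=6)}
step 3: add edge 0-6 (w=7); MST = {0-1(w=4) 0-5(w=6) 0-6(w=7)}
step 4: add edge 3-7 (w=10); MST = {0-1(w=4) 0-5(w=6) 0-6(w=7) 3-7(w=10)}
step 5: add edge 2-4 (w=11); MST = {0-1(w=4) 0-5(w=6) 0-6(w=7) 2-4(w=11) 3-7(w=10)}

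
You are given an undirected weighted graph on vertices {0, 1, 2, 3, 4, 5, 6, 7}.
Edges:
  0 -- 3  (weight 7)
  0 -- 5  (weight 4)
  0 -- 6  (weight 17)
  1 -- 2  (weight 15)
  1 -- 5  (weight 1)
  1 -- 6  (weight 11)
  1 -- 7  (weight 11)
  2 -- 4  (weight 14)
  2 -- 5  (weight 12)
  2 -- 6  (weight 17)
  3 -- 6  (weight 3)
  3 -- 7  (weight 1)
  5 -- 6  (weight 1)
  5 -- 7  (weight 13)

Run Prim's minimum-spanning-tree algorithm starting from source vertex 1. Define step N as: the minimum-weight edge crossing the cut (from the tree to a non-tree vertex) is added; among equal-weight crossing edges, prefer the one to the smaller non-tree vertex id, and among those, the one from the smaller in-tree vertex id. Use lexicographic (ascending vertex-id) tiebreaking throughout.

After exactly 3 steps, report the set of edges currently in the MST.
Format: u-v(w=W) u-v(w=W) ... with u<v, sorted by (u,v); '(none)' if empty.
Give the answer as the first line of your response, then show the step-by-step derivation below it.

1-5(w=1) 3-6(w=3) 5-6(w=1)

step 1: add edge 1-5 (w=1); MST = {1-5(w=1)}
step 2: add edge 5-6 (w=1); MST = {1-5(w=1) 5-6(w=1)}
step 3: add edge 3-6 (w=3); MST = {1-5(w=1) 3-6(w=3) 5-6(w=1)}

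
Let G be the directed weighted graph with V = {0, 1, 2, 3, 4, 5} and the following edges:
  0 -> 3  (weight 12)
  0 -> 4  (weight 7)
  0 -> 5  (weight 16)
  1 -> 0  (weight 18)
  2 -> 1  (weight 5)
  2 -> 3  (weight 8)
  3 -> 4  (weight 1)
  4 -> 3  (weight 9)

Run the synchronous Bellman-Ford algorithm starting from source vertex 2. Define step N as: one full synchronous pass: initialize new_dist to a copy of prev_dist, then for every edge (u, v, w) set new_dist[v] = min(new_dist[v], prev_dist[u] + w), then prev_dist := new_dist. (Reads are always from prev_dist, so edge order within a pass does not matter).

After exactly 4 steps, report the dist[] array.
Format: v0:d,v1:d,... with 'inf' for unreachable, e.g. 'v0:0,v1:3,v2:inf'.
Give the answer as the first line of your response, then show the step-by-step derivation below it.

v0:23,v1:5,v2:0,v3:8,v4:9,v5:39

step 1: dist = v0:inf,v1:5,v2:0,v3:8,v4:inf,v5:inf
step 2: dist = v0:23,v1:5,v2:0,v3:8,v4:9,v5:inf
step 3: dist = v0:23,v1:5,v2:0,v3:8,v4:9,v5:39
step 4: dist = v0:23,v1:5,v2:0,v3:8,v4:9,v5:39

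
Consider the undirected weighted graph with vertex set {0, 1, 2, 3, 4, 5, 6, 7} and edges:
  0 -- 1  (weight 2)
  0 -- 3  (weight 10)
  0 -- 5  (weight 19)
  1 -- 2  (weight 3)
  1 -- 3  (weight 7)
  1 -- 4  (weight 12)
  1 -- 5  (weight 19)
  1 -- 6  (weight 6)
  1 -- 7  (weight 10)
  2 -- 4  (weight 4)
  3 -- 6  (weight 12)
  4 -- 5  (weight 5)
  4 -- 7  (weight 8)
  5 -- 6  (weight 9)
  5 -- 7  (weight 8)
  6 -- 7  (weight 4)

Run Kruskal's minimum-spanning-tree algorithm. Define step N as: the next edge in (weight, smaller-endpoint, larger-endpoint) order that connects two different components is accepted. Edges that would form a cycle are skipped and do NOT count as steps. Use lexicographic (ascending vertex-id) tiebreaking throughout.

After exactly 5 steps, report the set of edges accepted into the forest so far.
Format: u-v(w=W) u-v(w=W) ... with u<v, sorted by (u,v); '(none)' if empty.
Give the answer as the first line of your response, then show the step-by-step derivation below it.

0-1(w=2) 1-2(w=3) 2-4(w=4) 4-5(w=5) 6-7(w=4)

step 1: add edge 0-1 (w=2); MST = {0-1(w=2)}
step 2: add edge 1-2 (w=3); MST = {0-1(w=2) 1-2(w=3)}
step 3: add edge 2-4 (w=4); MST = {0-1(w=2) 1-2(w=3) 2-4(w=4)}
step 4: add edge 6-7 (w=4); MST = {0-1(w=2) 1-2(w=3) 2-4(w=4) 6-7(w=4)}
step 5: add edge 4-5 (w=5); MST = {0-1(w=2) 1-2(w=3) 2-4(w=4) 4-5(w=5) 6-7(w=4)}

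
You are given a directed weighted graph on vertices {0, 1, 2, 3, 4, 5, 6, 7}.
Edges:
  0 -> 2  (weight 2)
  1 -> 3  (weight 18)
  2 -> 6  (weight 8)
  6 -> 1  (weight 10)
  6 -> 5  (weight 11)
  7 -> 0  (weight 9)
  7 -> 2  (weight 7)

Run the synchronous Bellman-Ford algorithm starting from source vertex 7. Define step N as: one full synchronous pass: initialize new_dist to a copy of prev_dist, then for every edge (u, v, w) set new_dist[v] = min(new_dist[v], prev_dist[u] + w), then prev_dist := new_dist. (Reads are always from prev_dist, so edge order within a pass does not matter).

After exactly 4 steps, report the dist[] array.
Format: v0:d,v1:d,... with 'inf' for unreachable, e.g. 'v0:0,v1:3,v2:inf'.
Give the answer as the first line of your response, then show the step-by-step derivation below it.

v0:9,v1:25,v2:7,v3:43,v4:inf,v5:26,v6:15,v7:0

step 1: dist = v0:9,v1:inf,v2:7,v3:inf,v4:inf,v5:inf,v6:inf,v7:0
step 2: dist = v0:9,v1:inf,v2:7,v3:inf,v4:inf,v5:inf,v6:15,v7:0
step 3: dist = v0:9,v1:25,v2:7,v3:inf,v4:inf,v5:26,v6:15,v7:0
step 4: dist = v0:9,v1:25,v2:7,v3:43,v4:inf,v5:26,v6:15,v7:0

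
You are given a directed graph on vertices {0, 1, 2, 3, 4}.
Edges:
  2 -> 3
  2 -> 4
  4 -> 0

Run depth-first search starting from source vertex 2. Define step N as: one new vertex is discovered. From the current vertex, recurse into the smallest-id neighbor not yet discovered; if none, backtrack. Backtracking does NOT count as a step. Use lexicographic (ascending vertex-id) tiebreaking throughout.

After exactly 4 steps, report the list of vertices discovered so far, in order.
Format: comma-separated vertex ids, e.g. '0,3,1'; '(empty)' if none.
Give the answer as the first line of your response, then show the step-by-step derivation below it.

2,3,4,0

step 1: discover 2; path=2; order=2
step 2: discover 3; path=2>3; order=2,3
step 3: discover 4; path=2>4; order=2,3,4
step 4: discover 0; path=2>4>0; order=2,3,4,0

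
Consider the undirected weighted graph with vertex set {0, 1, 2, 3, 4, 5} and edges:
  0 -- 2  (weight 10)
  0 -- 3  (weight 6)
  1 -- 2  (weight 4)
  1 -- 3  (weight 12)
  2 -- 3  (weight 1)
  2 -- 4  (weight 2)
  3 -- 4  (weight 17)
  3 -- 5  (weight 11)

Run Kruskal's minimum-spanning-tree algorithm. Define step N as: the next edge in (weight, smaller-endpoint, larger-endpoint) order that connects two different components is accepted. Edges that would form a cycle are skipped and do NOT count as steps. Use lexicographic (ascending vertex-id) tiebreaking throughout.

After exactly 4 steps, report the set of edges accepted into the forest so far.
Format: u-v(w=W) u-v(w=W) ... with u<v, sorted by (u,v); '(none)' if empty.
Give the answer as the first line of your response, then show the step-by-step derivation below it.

0-3(w=6) 1-2(w=4) 2-3(w=1) 2-4(w=2)

step 1: add edge 2-3 (w=1); MST = {2-3(w=1)}
step 2: add edge 2-4 (w=2); MST = {2-3(w=1) 2-4(w=2)}
step 3: add edge 1-2 (w=4); MST = {1-2(w=4) 2-3(w=1) 2-4(w=2)}
step 4: add edge 0-3 (w=6); MST = {0-3(w=6) 1-2(w=4) 2-3(w=1) 2-4(w=2)}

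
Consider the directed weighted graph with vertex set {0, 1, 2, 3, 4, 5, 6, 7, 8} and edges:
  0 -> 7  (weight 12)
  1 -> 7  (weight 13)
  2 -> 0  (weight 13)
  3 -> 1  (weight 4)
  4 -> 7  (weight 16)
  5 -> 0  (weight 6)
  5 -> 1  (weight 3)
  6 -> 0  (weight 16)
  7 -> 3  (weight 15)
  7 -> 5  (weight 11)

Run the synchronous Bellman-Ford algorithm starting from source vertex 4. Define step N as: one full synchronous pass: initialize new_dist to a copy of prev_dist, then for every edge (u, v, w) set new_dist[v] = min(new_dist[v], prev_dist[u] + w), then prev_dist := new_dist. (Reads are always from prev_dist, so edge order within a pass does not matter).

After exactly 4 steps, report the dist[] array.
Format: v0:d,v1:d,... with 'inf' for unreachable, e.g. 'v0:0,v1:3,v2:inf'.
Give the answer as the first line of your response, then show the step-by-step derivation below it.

v0:33,v1:30,v2:inf,v3:31,v4:0,v5:27,v6:inf,v7:16,v8:inf

step 1: dist = v0:inf,v1:inf,v2:inf,v3:inf,v4:0,v5:inf,v6:inf,v7:16,v8:inf
step 2: dist = v0:inf,v1:inf,v2:inf,v3:31,v4:0,v5:27,v6:inf,v7:16,v8:inf
step 3: dist = v0:33,v1:30,v2:inf,v3:31,v4:0,v5:27,v6:inf,v7:16,v8:inf
step 4: dist = v0:33,v1:30,v2:inf,v3:31,v4:0,v5:27,v6:inf,v7:16,v8:inf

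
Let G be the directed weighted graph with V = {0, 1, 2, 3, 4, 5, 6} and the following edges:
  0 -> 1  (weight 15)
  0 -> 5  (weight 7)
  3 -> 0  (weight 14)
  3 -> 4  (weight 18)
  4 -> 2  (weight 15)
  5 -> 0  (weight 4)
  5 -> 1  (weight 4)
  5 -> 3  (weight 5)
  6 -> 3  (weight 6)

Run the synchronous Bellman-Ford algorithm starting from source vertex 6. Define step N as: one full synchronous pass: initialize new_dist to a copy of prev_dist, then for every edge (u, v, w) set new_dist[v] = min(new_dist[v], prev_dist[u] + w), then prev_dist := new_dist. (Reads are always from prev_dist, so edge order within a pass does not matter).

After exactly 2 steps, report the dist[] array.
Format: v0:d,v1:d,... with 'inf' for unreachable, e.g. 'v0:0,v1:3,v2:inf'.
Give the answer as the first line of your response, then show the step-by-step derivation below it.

v0:20,v1:inf,v2:inf,v3:6,v4:24,v5:inf,v6:0

step 1: dist = v0:inf,v1:inf,v2:inf,v3:6,v4:inf,v5:inf,v6:0
step 2: dist = v0:20,v1:inf,v2:inf,v3:6,v4:24,v5:inf,v6:0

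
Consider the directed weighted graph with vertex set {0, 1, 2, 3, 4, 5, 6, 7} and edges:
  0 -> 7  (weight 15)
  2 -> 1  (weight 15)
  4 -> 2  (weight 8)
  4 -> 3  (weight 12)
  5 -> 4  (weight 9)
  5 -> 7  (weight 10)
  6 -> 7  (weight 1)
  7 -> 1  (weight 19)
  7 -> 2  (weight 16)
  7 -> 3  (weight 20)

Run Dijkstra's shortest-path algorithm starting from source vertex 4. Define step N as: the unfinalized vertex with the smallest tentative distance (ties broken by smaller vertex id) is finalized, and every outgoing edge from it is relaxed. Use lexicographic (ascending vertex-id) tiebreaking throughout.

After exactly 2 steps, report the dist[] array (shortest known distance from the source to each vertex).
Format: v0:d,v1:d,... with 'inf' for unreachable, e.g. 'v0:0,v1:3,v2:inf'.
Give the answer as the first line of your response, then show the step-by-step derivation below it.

v0:inf,v1:23,v2:8,v3:12,v4:0,v5:inf,v6:inf,v7:inf

step 1: dist = v0:inf,v1:inf,v2:8,v3:12,v4:0,v5:inf,v6:inf,v7:inf
step 2: dist = v0:inf,v1:23,v2:8,v3:12,v4:0,v5:inf,v6:inf,v7:inf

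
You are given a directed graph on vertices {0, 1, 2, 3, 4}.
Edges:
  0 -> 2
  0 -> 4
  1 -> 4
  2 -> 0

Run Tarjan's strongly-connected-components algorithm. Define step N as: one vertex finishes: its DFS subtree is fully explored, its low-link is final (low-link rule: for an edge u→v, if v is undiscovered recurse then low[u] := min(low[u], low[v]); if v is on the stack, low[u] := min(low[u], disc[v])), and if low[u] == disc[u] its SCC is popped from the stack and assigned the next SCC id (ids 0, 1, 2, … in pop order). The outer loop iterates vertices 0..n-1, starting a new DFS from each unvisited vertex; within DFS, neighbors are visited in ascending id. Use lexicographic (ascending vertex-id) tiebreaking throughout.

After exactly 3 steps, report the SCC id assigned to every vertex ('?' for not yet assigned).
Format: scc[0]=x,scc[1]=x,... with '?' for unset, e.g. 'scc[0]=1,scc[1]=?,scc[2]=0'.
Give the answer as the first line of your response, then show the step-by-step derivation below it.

scc[0]=1,scc[1]=?,scc[2]=1,scc[3]=?,scc[4]=0

step 1: low=(low[0]=0,low[1]=?,low[2]=0,low[3]=?,low[4]=?); scc=(scc[0]=?,scc[1]=?,scc[2]=?,scc[3]=?,scc[4]=?)
step 2: low=(low[0]=0,low[1]=?,low[2]=0,low[3]=?,low[4]=2); scc=(scc[0]=?,scc[1]=?,scc[2]=?,scc[3]=?,scc[4]=0)
step 3: low=(low[0]=0,low[1]=?,low[2]=0,low[3]=?,low[4]=2); scc=(scc[0]=1,scc[1]=?,scc[2]=1,scc[3]=?,scc[4]=0)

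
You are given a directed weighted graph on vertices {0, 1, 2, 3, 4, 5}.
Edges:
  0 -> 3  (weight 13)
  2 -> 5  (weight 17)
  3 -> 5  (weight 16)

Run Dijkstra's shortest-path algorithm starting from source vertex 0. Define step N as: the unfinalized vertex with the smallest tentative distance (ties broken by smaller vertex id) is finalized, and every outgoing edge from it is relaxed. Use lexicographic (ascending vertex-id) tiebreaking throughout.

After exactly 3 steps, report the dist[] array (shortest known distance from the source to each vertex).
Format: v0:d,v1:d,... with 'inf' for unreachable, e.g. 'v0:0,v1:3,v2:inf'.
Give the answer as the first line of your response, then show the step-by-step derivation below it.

v0:0,v1:inf,v2:inf,v3:13,v4:inf,v5:29

step 1: dist = v0:0,v1:inf,v2:inf,v3:13,v4:inf,v5:inf
step 2: dist = v0:0,v1:inf,v2:inf,v3:13,v4:inf,v5:29
step 3: dist = v0:0,v1:inf,v2:inf,v3:13,v4:inf,v5:29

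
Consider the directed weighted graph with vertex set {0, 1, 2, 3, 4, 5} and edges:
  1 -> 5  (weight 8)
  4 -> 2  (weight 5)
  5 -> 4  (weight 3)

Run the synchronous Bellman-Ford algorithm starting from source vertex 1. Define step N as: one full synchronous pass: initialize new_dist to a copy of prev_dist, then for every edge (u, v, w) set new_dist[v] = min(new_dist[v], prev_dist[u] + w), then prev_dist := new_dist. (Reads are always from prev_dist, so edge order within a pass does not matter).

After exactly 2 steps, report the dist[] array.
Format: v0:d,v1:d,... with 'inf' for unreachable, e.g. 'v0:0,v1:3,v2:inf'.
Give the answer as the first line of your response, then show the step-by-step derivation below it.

v0:inf,v1:0,v2:inf,v3:inf,v4:11,v5:8

step 1: dist = v0:inf,v1:0,v2:inf,v3:inf,v4:inf,v5:8
step 2: dist = v0:inf,v1:0,v2:inf,v3:inf,v4:11,v5:8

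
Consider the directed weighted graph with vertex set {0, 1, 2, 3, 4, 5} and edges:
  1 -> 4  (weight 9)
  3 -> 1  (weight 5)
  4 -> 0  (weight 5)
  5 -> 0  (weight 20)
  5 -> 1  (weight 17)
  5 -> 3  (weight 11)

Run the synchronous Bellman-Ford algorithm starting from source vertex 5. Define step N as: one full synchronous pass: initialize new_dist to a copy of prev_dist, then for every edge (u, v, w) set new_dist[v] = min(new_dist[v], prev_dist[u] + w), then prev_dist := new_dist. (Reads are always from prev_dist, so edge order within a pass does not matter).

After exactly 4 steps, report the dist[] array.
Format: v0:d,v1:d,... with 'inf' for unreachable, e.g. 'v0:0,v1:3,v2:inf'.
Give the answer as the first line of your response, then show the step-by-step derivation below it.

v0:20,v1:16,v2:inf,v3:11,v4:25,v5:0

step 1: dist = v0:20,v1:17,v2:inf,v3:11,v4:inf,v5:0
step 2: dist = v0:20,v1:16,v2:inf,v3:11,v4:26,v5:0
step 3: dist = v0:20,v1:16,v2:inf,v3:11,v4:25,v5:0
step 4: dist = v0:20,v1:16,v2:inf,v3:11,v4:25,v5:0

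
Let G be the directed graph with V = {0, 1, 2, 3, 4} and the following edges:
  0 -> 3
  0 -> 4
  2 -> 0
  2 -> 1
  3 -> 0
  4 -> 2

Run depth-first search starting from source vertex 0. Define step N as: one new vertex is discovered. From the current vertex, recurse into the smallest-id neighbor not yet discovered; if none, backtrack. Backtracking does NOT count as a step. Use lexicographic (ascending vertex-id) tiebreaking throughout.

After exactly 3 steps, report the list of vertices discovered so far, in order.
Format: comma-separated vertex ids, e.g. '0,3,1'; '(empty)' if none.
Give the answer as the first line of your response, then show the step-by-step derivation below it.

0,3,4

step 1: discover 0; path=0; order=0
step 2: discover 3; path=0>3; order=0,3
step 3: discover 4; path=0>4; order=0,3,4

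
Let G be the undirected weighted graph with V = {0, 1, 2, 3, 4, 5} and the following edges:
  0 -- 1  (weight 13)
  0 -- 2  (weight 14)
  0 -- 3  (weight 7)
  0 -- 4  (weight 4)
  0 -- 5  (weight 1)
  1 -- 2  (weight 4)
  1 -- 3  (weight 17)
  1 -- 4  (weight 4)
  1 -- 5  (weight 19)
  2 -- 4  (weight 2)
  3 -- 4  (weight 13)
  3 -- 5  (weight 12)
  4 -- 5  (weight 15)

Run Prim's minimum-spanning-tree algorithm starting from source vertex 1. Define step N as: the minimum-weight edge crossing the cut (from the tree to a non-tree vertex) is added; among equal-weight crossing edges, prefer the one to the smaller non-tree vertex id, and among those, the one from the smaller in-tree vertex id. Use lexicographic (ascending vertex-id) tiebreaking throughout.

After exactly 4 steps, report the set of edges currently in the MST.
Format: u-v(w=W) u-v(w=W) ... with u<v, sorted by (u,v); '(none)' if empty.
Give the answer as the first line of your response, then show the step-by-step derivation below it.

0-4(w=4) 0-5(w=1) 1-2(w=4) 2-4(w=2)

step 1: add edge 1-2 (w=4); MST = {1-2(w=4)}
step 2: add edge 2-4 (w=2); MST = {1-2(w=4) 2-4(w=2)}
step 3: add edge 0-4 (w=4); MST = {0-4(w=4) 1-2(w=4) 2-4(w=2)}
step 4: add edge 0-5 (w=1); MST = {0-4(w=4) 0-5(w=1) 1-2(w=4) 2-4(w=2)}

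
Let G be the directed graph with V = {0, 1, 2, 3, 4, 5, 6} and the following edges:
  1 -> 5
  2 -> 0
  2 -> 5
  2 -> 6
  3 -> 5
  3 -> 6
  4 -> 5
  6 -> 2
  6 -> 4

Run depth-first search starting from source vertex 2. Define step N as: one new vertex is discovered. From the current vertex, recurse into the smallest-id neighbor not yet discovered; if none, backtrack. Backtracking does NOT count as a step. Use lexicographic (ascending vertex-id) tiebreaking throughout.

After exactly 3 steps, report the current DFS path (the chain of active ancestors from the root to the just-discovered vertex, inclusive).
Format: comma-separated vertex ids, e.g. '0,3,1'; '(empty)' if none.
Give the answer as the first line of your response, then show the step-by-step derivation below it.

2,5

step 1: discover 2; path=2; order=2
step 2: discover 0; path=2>0; order=2,0
step 3: discover 5; path=2>5; order=2,0,5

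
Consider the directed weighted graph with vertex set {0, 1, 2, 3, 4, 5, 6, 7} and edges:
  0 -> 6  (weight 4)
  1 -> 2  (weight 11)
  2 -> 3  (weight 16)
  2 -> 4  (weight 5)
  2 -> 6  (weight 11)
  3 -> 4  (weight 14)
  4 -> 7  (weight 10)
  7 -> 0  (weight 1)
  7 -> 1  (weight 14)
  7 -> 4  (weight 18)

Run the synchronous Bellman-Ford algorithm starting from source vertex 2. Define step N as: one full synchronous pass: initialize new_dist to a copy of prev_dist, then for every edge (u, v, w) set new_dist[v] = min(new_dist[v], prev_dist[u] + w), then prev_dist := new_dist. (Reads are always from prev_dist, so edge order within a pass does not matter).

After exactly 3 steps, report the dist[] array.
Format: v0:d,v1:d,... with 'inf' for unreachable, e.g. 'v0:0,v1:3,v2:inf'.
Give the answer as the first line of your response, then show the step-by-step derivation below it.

v0:16,v1:29,v2:0,v3:16,v4:5,v5:inf,v6:11,v7:15

step 1: dist = v0:inf,v1:inf,v2:0,v3:16,v4:5,v5:inf,v6:11,v7:inf
step 2: dist = v0:inf,v1:inf,v2:0,v3:16,v4:5,v5:inf,v6:11,v7:15
step 3: dist = v0:16,v1:29,v2:0,v3:16,v4:5,v5:inf,v6:11,v7:15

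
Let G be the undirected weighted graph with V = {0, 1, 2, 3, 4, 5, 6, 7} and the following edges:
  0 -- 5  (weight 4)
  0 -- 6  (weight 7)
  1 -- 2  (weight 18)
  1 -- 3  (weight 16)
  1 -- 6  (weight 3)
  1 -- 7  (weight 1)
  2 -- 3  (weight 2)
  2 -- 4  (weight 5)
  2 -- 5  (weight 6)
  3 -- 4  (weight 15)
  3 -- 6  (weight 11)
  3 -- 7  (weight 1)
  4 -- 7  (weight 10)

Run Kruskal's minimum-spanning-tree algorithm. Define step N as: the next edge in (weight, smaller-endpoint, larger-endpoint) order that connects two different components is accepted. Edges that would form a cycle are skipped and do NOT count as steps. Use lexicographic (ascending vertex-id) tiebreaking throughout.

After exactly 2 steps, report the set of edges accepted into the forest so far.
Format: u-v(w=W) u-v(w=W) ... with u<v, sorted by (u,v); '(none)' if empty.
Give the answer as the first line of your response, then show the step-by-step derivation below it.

1-7(w=1) 3-7(w=1)

step 1: add edge 1-7 (w=1); MST = {1-7(w=1)}
step 2: add edge 3-7 (w=1); MST = {1-7(w=1) 3-7(w=1)}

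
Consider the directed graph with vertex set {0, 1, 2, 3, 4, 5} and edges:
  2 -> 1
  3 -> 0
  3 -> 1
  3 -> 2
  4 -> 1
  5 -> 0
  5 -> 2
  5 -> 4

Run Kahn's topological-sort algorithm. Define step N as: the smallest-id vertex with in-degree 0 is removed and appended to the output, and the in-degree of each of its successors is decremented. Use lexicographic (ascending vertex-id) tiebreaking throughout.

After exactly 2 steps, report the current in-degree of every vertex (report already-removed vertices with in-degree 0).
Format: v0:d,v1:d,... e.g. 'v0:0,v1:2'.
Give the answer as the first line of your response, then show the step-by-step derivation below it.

v0:0,v1:2,v2:0,v3:0,v4:0,v5:0

step 1: output 3; order=[3]; indeg=(1,2,1,0,1,0)
step 2: output 5; order=[3,5]; indeg=(0,2,0,0,0,0)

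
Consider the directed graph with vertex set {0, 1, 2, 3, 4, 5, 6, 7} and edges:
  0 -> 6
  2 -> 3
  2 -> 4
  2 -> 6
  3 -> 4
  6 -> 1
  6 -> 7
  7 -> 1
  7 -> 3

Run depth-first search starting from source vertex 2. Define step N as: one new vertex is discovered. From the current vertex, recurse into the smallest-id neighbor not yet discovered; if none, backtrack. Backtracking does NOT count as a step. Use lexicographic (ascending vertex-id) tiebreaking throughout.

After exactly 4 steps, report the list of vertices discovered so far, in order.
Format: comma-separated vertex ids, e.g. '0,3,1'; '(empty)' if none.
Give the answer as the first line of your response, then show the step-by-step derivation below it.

2,3,4,6

step 1: discover 2; path=2; order=2
step 2: discover 3; path=2>3; order=2,3
step 3: discover 4; path=2>3>4; order=2,3,4
step 4: discover 6; path=2>6; order=2,3,4,6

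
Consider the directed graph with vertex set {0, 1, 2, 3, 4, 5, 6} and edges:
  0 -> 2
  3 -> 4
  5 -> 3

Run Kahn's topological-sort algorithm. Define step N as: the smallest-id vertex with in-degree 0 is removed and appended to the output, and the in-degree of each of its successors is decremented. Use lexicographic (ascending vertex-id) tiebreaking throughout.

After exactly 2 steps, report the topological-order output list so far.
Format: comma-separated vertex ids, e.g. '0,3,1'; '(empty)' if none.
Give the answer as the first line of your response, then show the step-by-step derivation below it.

0,1

step 1: output 0; order=[0]; indeg=(0,0,0,1,1,0,0)
step 2: output 1; order=[0,1]; indeg=(0,0,0,1,1,0,0)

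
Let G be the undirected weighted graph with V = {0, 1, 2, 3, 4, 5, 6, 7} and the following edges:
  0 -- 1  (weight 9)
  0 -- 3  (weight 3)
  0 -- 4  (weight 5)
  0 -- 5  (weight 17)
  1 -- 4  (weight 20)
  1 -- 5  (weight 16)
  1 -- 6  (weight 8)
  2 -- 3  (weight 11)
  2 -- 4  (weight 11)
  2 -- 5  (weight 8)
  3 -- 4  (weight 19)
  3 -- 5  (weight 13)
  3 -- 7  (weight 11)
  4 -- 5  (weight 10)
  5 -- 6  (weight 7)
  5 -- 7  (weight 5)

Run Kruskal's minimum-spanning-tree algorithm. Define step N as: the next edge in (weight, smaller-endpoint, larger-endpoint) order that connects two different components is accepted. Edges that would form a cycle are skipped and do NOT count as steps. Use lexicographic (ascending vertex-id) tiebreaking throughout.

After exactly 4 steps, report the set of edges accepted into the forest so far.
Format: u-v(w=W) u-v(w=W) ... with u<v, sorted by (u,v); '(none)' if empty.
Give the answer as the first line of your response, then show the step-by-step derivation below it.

0-3(w=3) 0-4(w=5) 5-6(w=7) 5-7(w=5)

step 1: add edge 0-3 (w=3); MST = {0-3(w=3)}
step 2: add edge 0-4 (w=5); MST = {0-3(w=3) 0-4(w=5)}
step 3: add edge 5-7 (w=5); MST = {0-3(w=3) 0-4(w=5) 5-7(w=5)}
step 4: add edge 5-6 (w=7); MST = {0-3(w=3) 0-4(w=5) 5-6(w=7) 5-7(w=5)}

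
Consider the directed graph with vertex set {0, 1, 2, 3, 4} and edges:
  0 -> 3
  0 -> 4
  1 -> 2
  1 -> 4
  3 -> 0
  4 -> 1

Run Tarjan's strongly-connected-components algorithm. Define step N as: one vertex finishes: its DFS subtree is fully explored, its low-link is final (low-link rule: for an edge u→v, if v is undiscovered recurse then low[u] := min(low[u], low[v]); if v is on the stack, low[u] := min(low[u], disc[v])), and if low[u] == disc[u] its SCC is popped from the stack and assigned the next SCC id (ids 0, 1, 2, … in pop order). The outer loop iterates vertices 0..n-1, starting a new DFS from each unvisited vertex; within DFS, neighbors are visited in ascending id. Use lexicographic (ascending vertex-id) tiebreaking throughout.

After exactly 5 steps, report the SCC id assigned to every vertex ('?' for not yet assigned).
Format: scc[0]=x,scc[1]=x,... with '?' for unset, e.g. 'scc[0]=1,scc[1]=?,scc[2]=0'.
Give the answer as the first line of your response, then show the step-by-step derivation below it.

scc[0]=2,scc[1]=1,scc[2]=0,scc[3]=2,scc[4]=1

step 1: low=(low[0]=0,low[1]=?,low[2]=?,low[3]=0,low[4]=?); scc=(scc[0]=?,scc[1]=?,scc[2]=?,scc[3]=?,scc[4]=?)
step 2: low=(low[0]=0,low[1]=3,low[2]=4,low[3]=0,low[4]=2); scc=(scc[0]=?,scc[1]=?,scc[2]=0,scc[3]=?,scc[4]=?)
step 3: low=(low[0]=0,low[1]=2,low[2]=4,low[3]=0,low[4]=2); scc=(scc[0]=?,scc[1]=?,scc[2]=0,scc[3]=?,scc[4]=?)
step 4: low=(low[0]=0,low[1]=2,low[2]=4,low[3]=0,low[4]=2); scc=(scc[0]=?,scc[1]=1,scc[2]=0,scc[3]=?,scc[4]=1)
step 5: low=(low[0]=0,low[1]=2,low[2]=4,low[3]=0,low[4]=2); scc=(scc[0]=2,scc[1]=1,scc[2]=0,scc[3]=2,scc[4]=1)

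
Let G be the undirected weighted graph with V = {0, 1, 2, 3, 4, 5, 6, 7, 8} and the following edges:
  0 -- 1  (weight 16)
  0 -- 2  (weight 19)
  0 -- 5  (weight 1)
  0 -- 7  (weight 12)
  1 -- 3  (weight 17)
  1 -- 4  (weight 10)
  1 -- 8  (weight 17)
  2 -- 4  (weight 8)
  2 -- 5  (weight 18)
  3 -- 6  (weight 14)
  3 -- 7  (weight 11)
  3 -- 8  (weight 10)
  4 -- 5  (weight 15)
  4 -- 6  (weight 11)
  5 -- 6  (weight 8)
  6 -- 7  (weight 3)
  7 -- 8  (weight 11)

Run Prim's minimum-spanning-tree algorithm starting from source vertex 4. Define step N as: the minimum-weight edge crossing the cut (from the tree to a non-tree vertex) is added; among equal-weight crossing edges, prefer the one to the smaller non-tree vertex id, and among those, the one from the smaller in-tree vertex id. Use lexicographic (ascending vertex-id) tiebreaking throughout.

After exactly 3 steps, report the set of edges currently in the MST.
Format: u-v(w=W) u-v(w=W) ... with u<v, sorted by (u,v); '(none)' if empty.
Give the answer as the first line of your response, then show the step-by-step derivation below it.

1-4(w=10) 2-4(w=8) 4-6(w=11)

step 1: add edge 2-4 (w=8); MST = {2-4(w=8)}
step 2: add edge 1-4 (w=10); MST = {1-4(w=10) 2-4(w=8)}
step 3: add edge 4-6 (w=11); MST = {1-4(w=10) 2-4(w=8) 4-6(w=11)}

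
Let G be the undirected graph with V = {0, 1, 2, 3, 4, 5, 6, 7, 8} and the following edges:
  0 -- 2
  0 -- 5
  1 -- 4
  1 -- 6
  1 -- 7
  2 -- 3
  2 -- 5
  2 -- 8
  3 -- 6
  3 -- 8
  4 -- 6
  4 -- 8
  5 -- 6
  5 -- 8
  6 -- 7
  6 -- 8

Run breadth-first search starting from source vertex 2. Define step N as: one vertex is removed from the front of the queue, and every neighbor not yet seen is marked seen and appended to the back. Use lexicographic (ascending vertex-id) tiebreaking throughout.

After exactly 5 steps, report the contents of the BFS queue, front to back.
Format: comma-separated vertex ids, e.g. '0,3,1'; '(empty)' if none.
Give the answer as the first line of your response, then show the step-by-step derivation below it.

6,4

step 1: dequeue 2; queue=[0,3,5,8]; order=2
step 2: dequeue 0; queue=[3,5,8]; order=2,0
step 3: dequeue 3; queue=[5,8,6]; order=2,0,3
step 4: dequeue 5; queue=[8,6]; order=2,0,3,5
step 5: dequeue 8; queue=[6,4]; order=2,0,3,5,8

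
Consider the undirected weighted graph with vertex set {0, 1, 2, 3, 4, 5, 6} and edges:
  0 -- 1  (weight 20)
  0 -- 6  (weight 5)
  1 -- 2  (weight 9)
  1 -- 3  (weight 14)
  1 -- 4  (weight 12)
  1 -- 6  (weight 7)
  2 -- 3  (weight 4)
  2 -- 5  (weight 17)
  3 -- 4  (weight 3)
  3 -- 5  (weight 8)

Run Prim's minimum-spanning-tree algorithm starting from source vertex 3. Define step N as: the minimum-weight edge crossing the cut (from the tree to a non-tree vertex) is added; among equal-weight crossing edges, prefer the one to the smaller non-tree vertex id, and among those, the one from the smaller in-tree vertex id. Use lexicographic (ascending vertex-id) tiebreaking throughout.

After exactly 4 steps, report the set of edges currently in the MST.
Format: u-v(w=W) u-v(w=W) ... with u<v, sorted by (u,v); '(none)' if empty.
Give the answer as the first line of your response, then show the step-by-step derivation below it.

1-2(w=9) 2-3(w=4) 3-4(w=3) 3-5(w=8)

step 1: add edge 3-4 (w=3); MST = {3-4(w=3)}
step 2: add edge 2-3 (w=4); MST = {2-3(w=4) 3-4(w=3)}
step 3: add edge 3-5 (w=8); MST = {2-3(w=4) 3-4(w=3) 3-5(w=8)}
step 4: add edge 1-2 (w=9); MST = {1-2(w=9) 2-3(w=4) 3-4(w=3) 3-5(w=8)}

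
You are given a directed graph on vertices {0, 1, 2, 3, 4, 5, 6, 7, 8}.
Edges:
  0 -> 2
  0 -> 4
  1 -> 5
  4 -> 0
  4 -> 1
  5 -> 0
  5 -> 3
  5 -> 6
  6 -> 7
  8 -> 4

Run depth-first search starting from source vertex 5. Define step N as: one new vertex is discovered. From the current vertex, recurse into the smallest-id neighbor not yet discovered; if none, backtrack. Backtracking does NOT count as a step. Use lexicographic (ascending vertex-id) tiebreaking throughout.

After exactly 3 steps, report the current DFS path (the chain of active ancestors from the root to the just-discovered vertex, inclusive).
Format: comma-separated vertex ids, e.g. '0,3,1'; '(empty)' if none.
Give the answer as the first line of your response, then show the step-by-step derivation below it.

5,0,2

step 1: discover 5; path=5; order=5
step 2: discover 0; path=5>0; order=5,0
step 3: discover 2; path=5>0>2; order=5,0,2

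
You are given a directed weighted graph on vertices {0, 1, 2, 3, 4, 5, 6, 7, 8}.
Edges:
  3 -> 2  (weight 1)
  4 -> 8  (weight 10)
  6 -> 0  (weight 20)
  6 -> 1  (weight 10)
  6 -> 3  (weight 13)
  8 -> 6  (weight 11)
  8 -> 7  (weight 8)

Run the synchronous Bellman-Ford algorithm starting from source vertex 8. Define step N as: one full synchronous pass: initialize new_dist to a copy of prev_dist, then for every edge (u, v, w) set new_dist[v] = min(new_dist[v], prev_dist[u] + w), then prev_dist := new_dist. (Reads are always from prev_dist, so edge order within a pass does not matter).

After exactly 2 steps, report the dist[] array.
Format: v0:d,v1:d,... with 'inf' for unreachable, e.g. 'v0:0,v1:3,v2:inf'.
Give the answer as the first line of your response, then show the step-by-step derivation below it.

v0:31,v1:21,v2:inf,v3:24,v4:inf,v5:inf,v6:11,v7:8,v8:0

step 1: dist = v0:inf,v1:inf,v2:inf,v3:inf,v4:inf,v5:inf,v6:11,v7:8,v8:0
step 2: dist = v0:31,v1:21,v2:inf,v3:24,v4:inf,v5:inf,v6:11,v7:8,v8:0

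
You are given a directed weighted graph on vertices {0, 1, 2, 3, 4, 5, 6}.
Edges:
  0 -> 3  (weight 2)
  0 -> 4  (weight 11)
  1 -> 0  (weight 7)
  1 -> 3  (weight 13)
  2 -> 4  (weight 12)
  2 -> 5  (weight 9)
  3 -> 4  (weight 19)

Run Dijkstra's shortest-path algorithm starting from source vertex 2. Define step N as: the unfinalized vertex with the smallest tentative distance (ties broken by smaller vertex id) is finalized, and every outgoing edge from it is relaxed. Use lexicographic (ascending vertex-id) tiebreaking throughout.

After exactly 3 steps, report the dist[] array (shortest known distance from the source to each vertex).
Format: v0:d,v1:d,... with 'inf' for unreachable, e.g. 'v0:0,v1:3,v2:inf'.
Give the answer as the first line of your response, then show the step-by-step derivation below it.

v0:inf,v1:inf,v2:0,v3:inf,v4:12,v5:9,v6:inf

step 1: dist = v0:inf,v1:inf,v2:0,v3:inf,v4:12,v5:9,v6:inf
step 2: dist = v0:inf,v1:inf,v2:0,v3:inf,v4:12,v5:9,v6:inf
step 3: dist = v0:inf,v1:inf,v2:0,v3:inf,v4:12,v5:9,v6:inf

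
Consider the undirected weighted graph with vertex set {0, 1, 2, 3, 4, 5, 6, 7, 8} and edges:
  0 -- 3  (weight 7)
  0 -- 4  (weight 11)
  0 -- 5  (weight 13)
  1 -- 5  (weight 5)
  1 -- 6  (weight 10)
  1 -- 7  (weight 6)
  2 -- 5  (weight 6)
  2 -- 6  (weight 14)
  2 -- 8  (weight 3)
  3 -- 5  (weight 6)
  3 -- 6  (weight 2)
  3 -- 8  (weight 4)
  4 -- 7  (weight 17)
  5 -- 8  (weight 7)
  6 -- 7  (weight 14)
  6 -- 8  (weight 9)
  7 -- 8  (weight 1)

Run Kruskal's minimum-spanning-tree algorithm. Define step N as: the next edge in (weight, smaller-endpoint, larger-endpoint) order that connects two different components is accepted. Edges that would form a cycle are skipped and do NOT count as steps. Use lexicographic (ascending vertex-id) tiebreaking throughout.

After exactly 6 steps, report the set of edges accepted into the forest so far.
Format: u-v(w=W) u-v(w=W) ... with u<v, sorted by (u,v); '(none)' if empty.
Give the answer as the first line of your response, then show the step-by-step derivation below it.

1-5(w=5) 1-7(w=6) 2-8(w=3) 3-6(w=2) 3-8(w=4) 7-8(w=1)

step 1: add edge 7-8 (w=1); MST = {7-8(w=1)}
step 2: add edge 3-6 (w=2); MST = {3-6(w=2) 7-8(w=1)}
step 3: add edge 2-8 (w=3); MST = {2-8(w=3) 3-6(w=2) 7-8(w=1)}
step 4: add edge 3-8 (w=4); MST = {2-8(w=3) 3-6(w=2) 3-8(w=4) 7-8(w=1)}
step 5: add edge 1-5 (w=5); MST = {1-5(w=5) 2-8(w=3) 3-6(w=2) 3-8(w=4) 7-8(w=1)}
step 6: add edge 1-7 (w=6); MST = {1-5(w=5) 1-7(w=6) 2-8(w=3) 3-6(w=2) 3-8(w=4) 7-8(w=1)}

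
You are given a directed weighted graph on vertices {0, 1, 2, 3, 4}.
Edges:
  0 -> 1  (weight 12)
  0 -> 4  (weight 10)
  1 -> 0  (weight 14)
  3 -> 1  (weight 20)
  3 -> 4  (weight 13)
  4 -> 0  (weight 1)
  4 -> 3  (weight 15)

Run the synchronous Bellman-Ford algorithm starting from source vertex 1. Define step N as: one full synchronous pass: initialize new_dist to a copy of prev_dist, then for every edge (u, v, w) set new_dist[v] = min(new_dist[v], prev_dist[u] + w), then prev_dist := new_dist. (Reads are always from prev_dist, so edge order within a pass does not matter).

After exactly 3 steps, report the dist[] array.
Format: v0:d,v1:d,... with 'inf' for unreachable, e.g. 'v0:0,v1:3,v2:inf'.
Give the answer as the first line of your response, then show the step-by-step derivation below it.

v0:14,v1:0,v2:inf,v3:39,v4:24

step 1: dist = v0:14,v1:0,v2:inf,v3:inf,v4:inf
step 2: dist = v0:14,v1:0,v2:inf,v3:inf,v4:24
step 3: dist = v0:14,v1:0,v2:inf,v3:39,v4:24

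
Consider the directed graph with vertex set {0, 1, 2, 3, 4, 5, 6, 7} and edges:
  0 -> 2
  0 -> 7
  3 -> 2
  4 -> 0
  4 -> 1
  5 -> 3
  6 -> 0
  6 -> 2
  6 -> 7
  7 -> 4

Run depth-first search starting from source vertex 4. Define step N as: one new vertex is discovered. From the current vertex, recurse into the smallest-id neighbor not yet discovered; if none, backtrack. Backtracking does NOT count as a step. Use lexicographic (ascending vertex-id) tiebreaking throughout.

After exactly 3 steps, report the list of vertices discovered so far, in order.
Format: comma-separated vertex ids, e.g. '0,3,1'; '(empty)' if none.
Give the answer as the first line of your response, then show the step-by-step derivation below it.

4,0,2

step 1: discover 4; path=4; order=4
step 2: discover 0; path=4>0; order=4,0
step 3: discover 2; path=4>0>2; order=4,0,2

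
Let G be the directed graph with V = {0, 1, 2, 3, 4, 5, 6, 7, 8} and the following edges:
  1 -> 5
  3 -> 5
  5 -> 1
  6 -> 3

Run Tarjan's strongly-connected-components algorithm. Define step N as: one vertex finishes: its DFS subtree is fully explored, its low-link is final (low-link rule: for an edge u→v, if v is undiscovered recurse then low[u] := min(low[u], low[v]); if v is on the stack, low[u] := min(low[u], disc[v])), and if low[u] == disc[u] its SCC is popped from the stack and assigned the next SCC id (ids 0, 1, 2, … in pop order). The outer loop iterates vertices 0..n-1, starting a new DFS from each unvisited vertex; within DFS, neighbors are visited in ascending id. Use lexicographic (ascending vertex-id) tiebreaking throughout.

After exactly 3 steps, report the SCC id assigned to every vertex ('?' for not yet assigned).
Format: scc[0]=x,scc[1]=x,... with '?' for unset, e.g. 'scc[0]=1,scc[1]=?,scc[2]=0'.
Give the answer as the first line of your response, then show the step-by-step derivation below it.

scc[0]=0,scc[1]=1,scc[2]=?,scc[3]=?,scc[4]=?,scc[5]=1,scc[6]=?,scc[7]=?,scc[8]=?

step 1: low=(low[0]=0,low[1]=?,low[2]=?,low[3]=?,low[4]=?,low[5]=?,low[6]=?,low[7]=?,low[8]=?); scc=(scc[0]=0,scc[1]=?,scc[2]=?,scc[3]=?,scc[4]=?,scc[5]=?,scc[6]=?,scc[7]=?,scc[8]=?)
step 2: low=(low[0]=0,low[1]=1,low[2]=?,low[3]=?,low[4]=?,low[5]=1,low[6]=?,low[7]=?,low[8]=?); scc=(scc[0]=0,scc[1]=?,scc[2]=?,scc[3]=?,scc[4]=?,scc[5]=?,scc[6]=?,scc[7]=?,scc[8]=?)
step 3: low=(low[0]=0,low[1]=1,low[2]=?,low[3]=?,low[4]=?,low[5]=1,low[6]=?,low[7]=?,low[8]=?); scc=(scc[0]=0,scc[1]=1,scc[2]=?,scc[3]=?,scc[4]=?,scc[5]=1,scc[6]=?,scc[7]=?,scc[8]=?)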